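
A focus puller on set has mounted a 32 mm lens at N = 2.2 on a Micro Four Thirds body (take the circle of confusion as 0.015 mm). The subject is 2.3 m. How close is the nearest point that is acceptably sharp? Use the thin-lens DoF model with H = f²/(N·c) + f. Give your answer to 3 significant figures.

Hyperfocal distance H = f²/(N·c) + f = 32²/(2.2 × 0.015) + 32 = 1024/0.033 + 32 ≈ 31062.3 mm ≈ 31.06 m.
Near limit Dn = s·(H − f)/(H + s − 2f) = 2300 × (31062.3 − 32) / (31062.3 + 2300 − 2 × 32) = 2300 × 31030.3 / 33298.3 ≈ 2143.3 mm ≈ 2.14 m.

2.14 m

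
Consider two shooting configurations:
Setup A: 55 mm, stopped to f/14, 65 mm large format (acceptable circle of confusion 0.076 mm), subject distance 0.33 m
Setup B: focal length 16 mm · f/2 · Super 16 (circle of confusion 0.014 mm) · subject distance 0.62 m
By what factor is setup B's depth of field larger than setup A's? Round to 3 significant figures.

1.28

Setup A: H = 55²/(14×0.076) + 55 ≈ 2898.0 mm; DoF = Df − Dn = 365.338 − 300.895 ≈ 64.443 mm.
Setup B: H = 16²/(2×0.014) + 16 ≈ 9158.9 mm; DoF = Df − Dn = 663.856 − 581.579 ≈ 82.277 mm.
Ratio = 82.277 / 64.443 ≈ 1.28.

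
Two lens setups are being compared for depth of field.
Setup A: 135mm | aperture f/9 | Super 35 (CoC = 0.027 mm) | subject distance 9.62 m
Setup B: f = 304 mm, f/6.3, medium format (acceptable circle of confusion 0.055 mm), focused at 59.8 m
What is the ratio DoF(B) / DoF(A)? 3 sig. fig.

Setup A: H = 135²/(9×0.027) + 135 ≈ 75135.0 mm; DoF = Df − Dn = 11012.7 − 8540.0 ≈ 2472.7 mm.
Setup B: H = 304²/(6.3×0.055) + 304 ≈ 267016.8 mm; DoF = Df − Dn = 76970 − 48893 ≈ 28077 mm.
Ratio = 28077 / 2472.7 ≈ 11.4.

11.4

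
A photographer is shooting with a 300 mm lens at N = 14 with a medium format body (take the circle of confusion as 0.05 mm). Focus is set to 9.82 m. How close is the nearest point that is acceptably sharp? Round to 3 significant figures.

Hyperfocal distance H = f²/(N·c) + f = 300²/(14 × 0.05) + 300 = 90000/0.7 + 300 ≈ 128871.4 mm ≈ 128.9 m.
Near limit Dn = s·(H − f)/(H + s − 2f) = 9820 × (128871.4 − 300) / (128871.4 + 9820 − 2 × 300) = 9820 × 128571.4 / 138091.4 ≈ 9143.0 mm ≈ 9.14 m.

9.14 m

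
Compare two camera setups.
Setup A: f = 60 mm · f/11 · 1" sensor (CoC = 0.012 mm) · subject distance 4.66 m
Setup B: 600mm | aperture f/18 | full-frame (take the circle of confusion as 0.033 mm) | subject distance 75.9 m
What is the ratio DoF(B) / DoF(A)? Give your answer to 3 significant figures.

11.8

Setup A: H = 60²/(11×0.012) + 60 ≈ 27332.7 mm; DoF = Df − Dn = 5605.5 − 3987.5 ≈ 1618.0 mm.
Setup B: H = 600²/(18×0.033) + 600 ≈ 606660.6 mm; DoF = Df − Dn = 86668 − 67512 ≈ 19156 mm.
Ratio = 19156 / 1618.0 ≈ 11.8.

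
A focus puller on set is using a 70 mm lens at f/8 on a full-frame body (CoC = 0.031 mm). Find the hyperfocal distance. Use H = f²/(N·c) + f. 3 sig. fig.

19.8 m

Hyperfocal distance H = f²/(N·c) + f = 70²/(8 × 0.031) + 70 = 4900/0.248 + 70 ≈ 19828.1 mm ≈ 19.8 m.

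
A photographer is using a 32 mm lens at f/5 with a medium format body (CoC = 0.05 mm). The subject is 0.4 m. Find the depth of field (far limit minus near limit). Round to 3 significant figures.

72.5 mm

Hyperfocal distance H = f²/(N·c) + f = 32²/(5 × 0.05) + 32 = 1024/0.25 + 32 ≈ 4128.0 mm ≈ 4.128 m.
Near limit Dn = s·(H − f)/(H + s − 2f) = 400 × (4128.0 − 32) / (4128.0 + 400 − 2 × 32) = 400 × 4096.0 / 4464.0 ≈ 367.025 mm.
Far limit Df = s·(H − f)/(H − s) = 400 × (4128.0 − 32) / (4128.0 − 400) = 400 × 4096.0 / 3728.0 ≈ 439.485 mm.
Depth of field = Df − Dn = 439.485 − 367.025 ≈ 72.460 mm.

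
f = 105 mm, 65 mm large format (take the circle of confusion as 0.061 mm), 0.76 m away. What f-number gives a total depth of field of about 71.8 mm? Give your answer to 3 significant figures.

f/13

Write h = H − f = f²/(N·c). The thin-lens limits are Dn = s·h/(h + (s−f)) and Df = s·h/(h − (s−f)), so DoF = Df − Dn = 2·s·(s−f)·h / (h² − (s−f)²).
That is a quadratic in h: DoF·h² − 2·s·(s−f)·h − DoF·(s−f)² = 0 ⇒ h = (s−f)·(s + √(s² + DoF²)) / DoF = 655 × (760 + √(760² + 71.8²)) / 71.8 = 655 × (760 + 763.384) / 71.8 ≈ 13897 mm.
Then N = f²/(c·h) = 105² / (0.061 × 13897) = 11025 / 847.73 ≈ 13.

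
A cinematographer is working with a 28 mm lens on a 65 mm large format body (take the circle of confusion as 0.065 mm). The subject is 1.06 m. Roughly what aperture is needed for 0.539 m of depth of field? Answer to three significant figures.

Write h = H − f = f²/(N·c). The thin-lens limits are Dn = s·h/(h + (s−f)) and Df = s·h/(h − (s−f)), so DoF = Df − Dn = 2·s·(s−f)·h / (h² − (s−f)²).
That is a quadratic in h: DoF·h² − 2·s·(s−f)·h − DoF·(s−f)² = 0 ⇒ h = (s−f)·(s + √(s² + DoF²)) / DoF = 1032 × (1060 + √(1060² + 539²)) / 539 = 1032 × (1060 + 1189.17) / 539 ≈ 4306.4 mm.
Then N = f²/(c·h) = 28² / (0.065 × 4306.4) = 784 / 279.92 ≈ 2.80.

f/2.80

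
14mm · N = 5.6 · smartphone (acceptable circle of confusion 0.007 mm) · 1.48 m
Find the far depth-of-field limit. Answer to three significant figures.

2.09 m

Hyperfocal distance H = f²/(N·c) + f = 14²/(5.6 × 0.007) + 14 = 196/0.0392 + 14 ≈ 5014.0 mm ≈ 5.014 m.
Far limit Df = s·(H − f)/(H − s) = 1480 × (5014.0 − 14) / (5014.0 − 1480) = 1480 × 5000.0 / 3534.0 ≈ 2093.9 mm ≈ 2.09 m.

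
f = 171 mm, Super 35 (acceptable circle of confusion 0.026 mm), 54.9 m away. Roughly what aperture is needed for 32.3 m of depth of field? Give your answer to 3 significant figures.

f/5.60

Write h = H − f = f²/(N·c). The thin-lens limits are Dn = s·h/(h + (s−f)) and Df = s·h/(h − (s−f)), so DoF = Df − Dn = 2·s·(s−f)·h / (h² − (s−f)²).
That is a quadratic in h: DoF·h² − 2·s·(s−f)·h − DoF·(s−f)² = 0 ⇒ h = (s−f)·(s + √(s² + DoF²)) / DoF = 54729 × (54900 + √(54900² + 32300²)) / 32300 = 54729 × (54900 + 63696.9) / 32300 ≈ 200950 mm.
Then N = f²/(c·h) = 171² / (0.026 × 200950) = 29241 / 5224.7 ≈ 5.60.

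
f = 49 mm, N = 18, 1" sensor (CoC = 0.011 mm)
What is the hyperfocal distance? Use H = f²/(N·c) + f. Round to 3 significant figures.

12.2 m

Hyperfocal distance H = f²/(N·c) + f = 49²/(18 × 0.011) + 49 = 2401/0.198 + 49 ≈ 12175.3 mm ≈ 12.2 m.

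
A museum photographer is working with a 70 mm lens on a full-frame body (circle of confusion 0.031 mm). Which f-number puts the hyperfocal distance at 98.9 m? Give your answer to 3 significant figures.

Rearrange H = f²/(N·c) + f for N: N = f² / ((H − f)·c).
N = 70² / ((98900 − 70) × 0.031) = 4900 / 3064 ≈ 1.60.

f/1.60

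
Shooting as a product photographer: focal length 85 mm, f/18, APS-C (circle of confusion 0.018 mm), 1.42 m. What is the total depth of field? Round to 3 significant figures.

171 mm

Hyperfocal distance H = f²/(N·c) + f = 85²/(18 × 0.018) + 85 = 7225/0.324 + 85 ≈ 22384.4 mm ≈ 22.38 m.
Near limit Dn = s·(H − f)/(H + s − 2f) = 1420 × (22384.4 − 85) / (22384.4 + 1420 − 2 × 85) = 1420 × 22299.4 / 23634.4 ≈ 1339.79 mm.
Far limit Df = s·(H − f)/(H − s) = 1420 × (22384.4 − 85) / (22384.4 − 1420) = 1420 × 22299.4 / 20964.4 ≈ 1510.42 mm.
Depth of field = Df − Dn = 1510.42 − 1339.79 ≈ 170.63 mm.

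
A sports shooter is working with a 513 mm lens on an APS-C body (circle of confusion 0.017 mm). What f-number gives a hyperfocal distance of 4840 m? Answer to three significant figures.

f/3.20

Rearrange H = f²/(N·c) + f for N: N = f² / ((H − f)·c).
N = 513² / ((4840000 − 513) × 0.017) = 263169 / 82271 ≈ 3.20.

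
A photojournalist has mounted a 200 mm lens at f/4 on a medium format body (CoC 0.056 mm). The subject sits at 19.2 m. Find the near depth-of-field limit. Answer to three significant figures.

17.4 m

Hyperfocal distance H = f²/(N·c) + f = 200²/(4 × 0.056) + 200 = 40000/0.224 + 200 ≈ 178771.4 mm ≈ 178.8 m.
Near limit Dn = s·(H − f)/(H + s − 2f) = 19200 × (178771.4 − 200) / (178771.4 + 19200 − 2 × 200) = 19200 × 178571.4 / 197571.4 ≈ 17354 mm ≈ 17.4 m.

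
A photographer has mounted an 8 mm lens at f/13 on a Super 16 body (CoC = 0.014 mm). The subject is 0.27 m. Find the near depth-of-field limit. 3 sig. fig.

Hyperfocal distance H = f²/(N·c) + f = 8²/(13 × 0.014) + 8 = 64/0.182 + 8 ≈ 359.6 mm ≈ 0.360 m.
Near limit Dn = s·(H − f)/(H + s − 2f) = 270 × (359.6 − 8) / (359.6 + 270 − 2 × 8) = 270 × 351.6 / 613.6 ≈ 154.72 mm.

155 mm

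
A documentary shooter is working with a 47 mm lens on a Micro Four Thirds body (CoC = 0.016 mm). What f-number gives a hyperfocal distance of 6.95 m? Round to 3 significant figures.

f/20

Rearrange H = f²/(N·c) + f for N: N = f² / ((H − f)·c).
N = 47² / ((6950 − 47) × 0.016) = 2209 / 110.4 ≈ 20.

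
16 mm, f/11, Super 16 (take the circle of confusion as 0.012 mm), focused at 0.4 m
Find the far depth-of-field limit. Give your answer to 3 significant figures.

499 mm

Hyperfocal distance H = f²/(N·c) + f = 16²/(11 × 0.012) + 16 = 256/0.132 + 16 ≈ 1955.4 mm ≈ 1.955 m.
Far limit Df = s·(H − f)/(H − s) = 400 × (1955.4 − 16) / (1955.4 − 400) = 400 × 1939.4 / 1555.4 ≈ 498.75 mm.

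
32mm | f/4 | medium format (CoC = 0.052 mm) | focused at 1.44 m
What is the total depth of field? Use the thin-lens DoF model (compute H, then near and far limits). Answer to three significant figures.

0.897 m

Hyperfocal distance H = f²/(N·c) + f = 32²/(4 × 0.052) + 32 = 1024/0.208 + 32 ≈ 4955.1 mm ≈ 4.955 m.
Near limit Dn = s·(H − f)/(H + s − 2f) = 1440 × (4955.1 − 32) / (4955.1 + 1440 − 2 × 32) = 1440 × 4923.1 / 6331.1 ≈ 1119.75 mm.
Far limit Df = s·(H − f)/(H − s) = 1440 × (4955.1 − 32) / (4955.1 − 1440) = 1440 × 4923.1 / 3515.1 ≈ 2016.81 mm.
Depth of field = Df − Dn = 2016.81 − 1119.75 ≈ 897.06 mm ≈ 0.897 m.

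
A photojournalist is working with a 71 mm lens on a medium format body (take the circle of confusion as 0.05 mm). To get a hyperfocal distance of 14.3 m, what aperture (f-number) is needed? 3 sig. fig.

Rearrange H = f²/(N·c) + f for N: N = f² / ((H − f)·c).
N = 71² / ((14300 − 71) × 0.05) = 5041 / 711.5 ≈ 7.09.

f/7.09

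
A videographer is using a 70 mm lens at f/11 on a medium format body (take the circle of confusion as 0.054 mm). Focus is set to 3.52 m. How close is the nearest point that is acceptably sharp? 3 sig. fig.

Hyperfocal distance H = f²/(N·c) + f = 70²/(11 × 0.054) + 70 = 4900/0.594 + 70 ≈ 8319.2 mm ≈ 8.319 m.
Near limit Dn = s·(H − f)/(H + s − 2f) = 3520 × (8319.2 − 70) / (8319.2 + 3520 − 2 × 70) = 3520 × 8249.2 / 11699.2 ≈ 2482.0 mm ≈ 2.48 m.

2.48 m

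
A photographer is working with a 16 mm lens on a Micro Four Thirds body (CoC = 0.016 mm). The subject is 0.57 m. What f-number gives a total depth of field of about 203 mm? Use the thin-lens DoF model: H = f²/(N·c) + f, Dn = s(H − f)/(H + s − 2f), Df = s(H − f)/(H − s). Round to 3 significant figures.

Write h = H − f = f²/(N·c). The thin-lens limits are Dn = s·h/(h + (s−f)) and Df = s·h/(h − (s−f)), so DoF = Df − Dn = 2·s·(s−f)·h / (h² − (s−f)²).
That is a quadratic in h: DoF·h² − 2·s·(s−f)·h − DoF·(s−f)² = 0 ⇒ h = (s−f)·(s + √(s² + DoF²)) / DoF = 554 × (570 + √(570² + 203²)) / 203 = 554 × (570 + 605.069) / 203 ≈ 3206.8 mm.
Then N = f²/(c·h) = 16² / (0.016 × 3206.8) = 256 / 51.309 ≈ 4.99.

f/4.99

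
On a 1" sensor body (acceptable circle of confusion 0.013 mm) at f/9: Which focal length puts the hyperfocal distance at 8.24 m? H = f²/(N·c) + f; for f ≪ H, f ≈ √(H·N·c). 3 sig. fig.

From H = f²/(N·c) + f, with f ≪ H: f ≈ √(H·N·c) = √(8240 × 9 × 0.013) = √964.08 ≈ 31.05 mm.
Exact: f² + N·c·f − N·c·H = 0 ⇒ f = (−N·c + √((N·c)² + 4·N·c·H))/2 = (−0.117 + √3856.3)/2 ≈ 30.991 mm ≈ 31.0 mm.

31.0 mm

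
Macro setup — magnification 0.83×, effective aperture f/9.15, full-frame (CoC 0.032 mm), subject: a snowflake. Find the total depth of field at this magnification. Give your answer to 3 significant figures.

At magnification m, DoF ≈ 2·N_eff·c/m² = 2 × 9.15 × 0.032 / 0.83² = 0.5856 / 0.6889 ≈ 0.85 mm.

0.850 mm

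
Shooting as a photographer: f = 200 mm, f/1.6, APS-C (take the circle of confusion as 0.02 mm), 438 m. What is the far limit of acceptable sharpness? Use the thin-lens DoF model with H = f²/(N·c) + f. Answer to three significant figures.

Hyperfocal distance H = f²/(N·c) + f = 200²/(1.6 × 0.02) + 200 = 40000/0.032 + 200 ≈ 1250200.0 mm ≈ 1250 m.
Far limit Df = s·(H − f)/(H − s) = 438000 × (1250200.0 − 200) / (1250200.0 − 438000) = 438000 × 1250000.0 / 812200.0 ≈ 674095 mm ≈ 674 m.

674 m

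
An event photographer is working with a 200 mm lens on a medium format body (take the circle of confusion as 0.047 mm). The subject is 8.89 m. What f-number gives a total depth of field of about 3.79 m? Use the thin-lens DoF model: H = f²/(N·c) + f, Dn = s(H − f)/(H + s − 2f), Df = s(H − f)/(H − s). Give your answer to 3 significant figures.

f/20

Write h = H − f = f²/(N·c). The thin-lens limits are Dn = s·h/(h + (s−f)) and Df = s·h/(h − (s−f)), so DoF = Df − Dn = 2·s·(s−f)·h / (h² − (s−f)²).
That is a quadratic in h: DoF·h² − 2·s·(s−f)·h − DoF·(s−f)² = 0 ⇒ h = (s−f)·(s + √(s² + DoF²)) / DoF = 8690 × (8890 + √(8890² + 3790²)) / 3790 = 8690 × (8890 + 9664.17) / 3790 ≈ 42542 mm.
Then N = f²/(c·h) = 200² / (0.047 × 42542) = 40000 / 1999.5 ≈ 20.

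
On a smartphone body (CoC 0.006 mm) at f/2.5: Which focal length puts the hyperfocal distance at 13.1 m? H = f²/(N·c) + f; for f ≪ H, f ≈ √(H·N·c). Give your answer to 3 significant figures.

14.0 mm

From H = f²/(N·c) + f, with f ≪ H: f ≈ √(H·N·c) = √(13100 × 2.5 × 0.006) = √196.50 ≈ 14.02 mm.
The +f correction barely moves this — solving exactly, f² + N·c·f − N·c·H = 0 ⇒ f = (−N·c + √((N·c)² + 4·N·c·H))/2 = (−0.015 + √786.00)/2 ≈ 14.010 mm, so f ≈ 14.0 mm.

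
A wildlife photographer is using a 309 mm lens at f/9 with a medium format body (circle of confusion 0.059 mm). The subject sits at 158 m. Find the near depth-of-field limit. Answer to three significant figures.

84.2 m

Hyperfocal distance H = f²/(N·c) + f = 309²/(9 × 0.059) + 309 = 95481/0.531 + 309 ≈ 180122.6 mm ≈ 180.1 m.
Near limit Dn = s·(H − f)/(H + s − 2f) = 158000 × (180122.6 − 309) / (180122.6 + 158000 − 2 × 309) = 158000 × 179813.6 / 337504.6 ≈ 84178 mm ≈ 84.2 m.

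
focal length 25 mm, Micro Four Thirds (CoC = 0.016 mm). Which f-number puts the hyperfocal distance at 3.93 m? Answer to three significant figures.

f/10

Rearrange H = f²/(N·c) + f for N: N = f² / ((H − f)·c).
N = 25² / ((3930 − 25) × 0.016) = 625 / 62.48 ≈ 10.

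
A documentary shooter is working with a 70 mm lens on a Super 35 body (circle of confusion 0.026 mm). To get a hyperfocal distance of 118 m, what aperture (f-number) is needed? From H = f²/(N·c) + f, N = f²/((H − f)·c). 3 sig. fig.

Rearrange H = f²/(N·c) + f for N: N = f² / ((H − f)·c).
N = 70² / ((118000 − 70) × 0.026) = 4900 / 3066 ≈ 1.60.

f/1.60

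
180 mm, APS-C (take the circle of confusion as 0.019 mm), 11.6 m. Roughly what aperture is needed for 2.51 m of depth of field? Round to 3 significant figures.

Write h = H − f = f²/(N·c). The thin-lens limits are Dn = s·h/(h + (s−f)) and Df = s·h/(h − (s−f)), so DoF = Df − Dn = 2·s·(s−f)·h / (h² − (s−f)²).
That is a quadratic in h: DoF·h² − 2·s·(s−f)·h − DoF·(s−f)² = 0 ⇒ h = (s−f)·(s + √(s² + DoF²)) / DoF = 11420 × (11600 + √(11600² + 2510²)) / 2510 = 11420 × (11600 + 11868.4) / 2510 ≈ 106777 mm.
Then N = f²/(c·h) = 180² / (0.019 × 106777) = 32400 / 2028.8 ≈ 16.

f/16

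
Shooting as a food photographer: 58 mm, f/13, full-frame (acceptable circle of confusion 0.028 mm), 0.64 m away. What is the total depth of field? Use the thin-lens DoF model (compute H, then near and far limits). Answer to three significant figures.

80.9 mm

Hyperfocal distance H = f²/(N·c) + f = 58²/(13 × 0.028) + 58 = 3364/0.364 + 58 ≈ 9299.8 mm ≈ 9.300 m.
Near limit Dn = s·(H − f)/(H + s − 2f) = 640 × (9299.8 − 58) / (9299.8 + 640 − 2 × 58) = 640 × 9241.8 / 9823.8 ≈ 602.084 mm.
Far limit Df = s·(H − f)/(H − s) = 640 × (9299.8 − 58) / (9299.8 − 640) = 640 × 9241.8 / 8659.8 ≈ 683.013 mm.
Depth of field = Df − Dn = 683.013 − 602.084 ≈ 80.929 mm.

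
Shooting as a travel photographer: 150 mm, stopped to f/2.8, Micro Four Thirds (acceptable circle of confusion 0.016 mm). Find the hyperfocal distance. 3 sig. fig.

Hyperfocal distance H = f²/(N·c) + f = 150²/(2.8 × 0.016) + 150 = 22500/0.0448 + 150 ≈ 502382.1 mm ≈ 502 m.

502 m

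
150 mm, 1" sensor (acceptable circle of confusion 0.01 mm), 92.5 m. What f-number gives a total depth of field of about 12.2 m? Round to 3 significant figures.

Write h = H − f = f²/(N·c). The thin-lens limits are Dn = s·h/(h + (s−f)) and Df = s·h/(h − (s−f)), so DoF = Df − Dn = 2·s·(s−f)·h / (h² − (s−f)²).
That is a quadratic in h: DoF·h² − 2·s·(s−f)·h − DoF·(s−f)² = 0 ⇒ h = (s−f)·(s + √(s² + DoF²)) / DoF = 92350 × (92500 + √(92500² + 12200²)) / 12200 = 92350 × (92500 + 93301.1) / 12200 ≈ 1406453 mm.
Then N = f²/(c·h) = 150² / (0.01 × 1406453) = 22500 / 14065 ≈ 1.60.

f/1.60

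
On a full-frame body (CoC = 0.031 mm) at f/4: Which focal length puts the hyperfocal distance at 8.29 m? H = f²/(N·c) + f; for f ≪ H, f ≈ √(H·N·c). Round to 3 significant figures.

32.0 mm

From H = f²/(N·c) + f, with f ≪ H: f ≈ √(H·N·c) = √(8290 × 4 × 0.031) = √1028.0 ≈ 32.06 mm.
Exact: f² + N·c·f − N·c·H = 0 ⇒ f = (−N·c + √((N·c)² + 4·N·c·H))/2 = (−0.124 + √4111.9)/2 ≈ 32.000 mm ≈ 32.0 mm.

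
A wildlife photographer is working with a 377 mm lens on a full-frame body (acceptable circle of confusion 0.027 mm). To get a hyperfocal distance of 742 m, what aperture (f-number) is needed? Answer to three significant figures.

Rearrange H = f²/(N·c) + f for N: N = f² / ((H − f)·c).
N = 377² / ((742000 − 377) × 0.027) = 142129 / 20024 ≈ 7.10.

f/7.10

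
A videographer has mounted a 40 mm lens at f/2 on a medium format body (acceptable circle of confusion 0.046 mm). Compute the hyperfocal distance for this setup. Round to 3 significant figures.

17.4 m

Hyperfocal distance H = f²/(N·c) + f = 40²/(2 × 0.046) + 40 = 1600/0.092 + 40 ≈ 17431.3 mm ≈ 17.4 m.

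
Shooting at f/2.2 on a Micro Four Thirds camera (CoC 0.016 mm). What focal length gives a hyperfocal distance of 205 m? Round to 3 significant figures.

From H = f²/(N·c) + f, with f ≪ H: f ≈ √(H·N·c) = √(205000 × 2.2 × 0.016) = √7216.0 ≈ 84.95 mm.
Exact: f² + N·c·f − N·c·H = 0 ⇒ f = (−N·c + √((N·c)² + 4·N·c·H))/2 = (−0.0352 + √28864)/2 ≈ 84.929 mm ≈ 84.9 mm.

84.9 mm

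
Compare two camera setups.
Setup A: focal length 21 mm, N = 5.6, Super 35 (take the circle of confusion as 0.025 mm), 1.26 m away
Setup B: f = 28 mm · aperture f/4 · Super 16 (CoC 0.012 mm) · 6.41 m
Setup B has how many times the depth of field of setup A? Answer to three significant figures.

5.04

Setup A: H = 21²/(5.6×0.025) + 21 ≈ 3171.0 mm; DoF = Df − Dn = 2076.9 − 904.3 ≈ 1172.6 mm.
Setup B: H = 28²/(4×0.012) + 28 ≈ 16361.3 mm; DoF = Df − Dn = 10520.9 − 4609.1 ≈ 5911.8 mm.
Ratio = 5911.8 / 1172.6 ≈ 5.04.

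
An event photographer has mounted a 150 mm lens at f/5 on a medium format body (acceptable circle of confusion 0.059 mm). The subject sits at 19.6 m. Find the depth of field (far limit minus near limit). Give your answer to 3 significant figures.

10.7 m

Hyperfocal distance H = f²/(N·c) + f = 150²/(5 × 0.059) + 150 = 22500/0.295 + 150 ≈ 76421.2 mm ≈ 76.42 m.
Near limit Dn = s·(H − f)/(H + s − 2f) = 19600 × (76421.2 − 150) / (76421.2 + 19600 − 2 × 150) = 19600 × 76271.2 / 95721.2 ≈ 15617 mm.
Far limit Df = s·(H − f)/(H − s) = 19600 × (76421.2 − 150) / (76421.2 − 19600) = 19600 × 76271.2 / 56821.2 ≈ 26309 mm.
Depth of field = Df − Dn = 26309 − 15617 ≈ 10692 mm ≈ 10.7 m.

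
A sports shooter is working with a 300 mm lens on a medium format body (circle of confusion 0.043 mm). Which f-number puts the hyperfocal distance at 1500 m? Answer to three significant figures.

Rearrange H = f²/(N·c) + f for N: N = f² / ((H − f)·c).
N = 300² / ((1500000 − 300) × 0.043) = 90000 / 64487 ≈ 1.40.

f/1.40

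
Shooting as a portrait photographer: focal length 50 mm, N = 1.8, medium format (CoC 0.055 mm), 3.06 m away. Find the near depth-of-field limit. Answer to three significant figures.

Hyperfocal distance H = f²/(N·c) + f = 50²/(1.8 × 0.055) + 50 = 2500/0.099 + 50 ≈ 25302.5 mm ≈ 25.30 m.
Near limit Dn = s·(H − f)/(H + s − 2f) = 3060 × (25302.5 − 50) / (25302.5 + 3060 − 2 × 50) = 3060 × 25252.5 / 28262.5 ≈ 2734.1 mm ≈ 2.73 m.

2.73 m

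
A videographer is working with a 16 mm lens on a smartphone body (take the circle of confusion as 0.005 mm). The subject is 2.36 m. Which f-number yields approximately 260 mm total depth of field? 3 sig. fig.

Write h = H − f = f²/(N·c). The thin-lens limits are Dn = s·h/(h + (s−f)) and Df = s·h/(h − (s−f)), so DoF = Df − Dn = 2·s·(s−f)·h / (h² − (s−f)²).
That is a quadratic in h: DoF·h² − 2·s·(s−f)·h − DoF·(s−f)² = 0 ⇒ h = (s−f)·(s + √(s² + DoF²)) / DoF = 2344 × (2360 + √(2360² + 260²)) / 260 = 2344 × (2360 + 2374.28) / 260 ≈ 42681 mm.
Then N = f²/(c·h) = 16² / (0.005 × 42681) = 256 / 213.41 ≈ 1.20.

f/1.20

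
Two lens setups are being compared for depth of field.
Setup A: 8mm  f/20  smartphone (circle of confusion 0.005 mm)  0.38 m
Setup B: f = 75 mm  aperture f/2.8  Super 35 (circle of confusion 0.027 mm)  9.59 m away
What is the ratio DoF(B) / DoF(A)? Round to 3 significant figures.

Setup A: H = 8²/(20×0.005) + 8 ≈ 648.0 mm; DoF = Df − Dn = 907.46 − 240.32 ≈ 667.14 mm.
Setup B: H = 75²/(2.8×0.027) + 75 ≈ 74479.8 mm; DoF = Df − Dn = 10996.2 − 8502.7 ≈ 2493.5 mm.
Ratio = 2493.5 / 667.14 ≈ 3.74.

3.74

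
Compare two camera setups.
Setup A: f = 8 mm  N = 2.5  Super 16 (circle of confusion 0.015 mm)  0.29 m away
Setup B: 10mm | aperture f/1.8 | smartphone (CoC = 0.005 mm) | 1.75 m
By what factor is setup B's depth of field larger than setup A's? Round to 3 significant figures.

5.70

Setup A: H = 8²/(2.5×0.015) + 8 ≈ 1714.7 mm; DoF = Df − Dn = 347.403 − 248.877 ≈ 98.526 mm.
Setup B: H = 10²/(1.8×0.005) + 10 ≈ 11121.1 mm; DoF = Df − Dn = 2074.93 − 1513.06 ≈ 561.87 mm.
Ratio = 561.87 / 98.526 ≈ 5.70.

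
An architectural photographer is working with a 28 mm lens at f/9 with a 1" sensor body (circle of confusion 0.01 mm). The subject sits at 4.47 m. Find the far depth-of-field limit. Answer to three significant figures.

Hyperfocal distance H = f²/(N·c) + f = 28²/(9 × 0.01) + 28 = 784/0.09 + 28 ≈ 8739.1 mm ≈ 8.739 m.
Far limit Df = s·(H − f)/(H − s) = 4470 × (8739.1 − 28) / (8739.1 − 4470) = 4470 × 8711.1 / 4269.1 ≈ 9121.0 mm ≈ 9.12 m.

9.12 m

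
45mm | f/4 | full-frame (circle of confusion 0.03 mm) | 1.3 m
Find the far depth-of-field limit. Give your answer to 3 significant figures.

1.40 m

Hyperfocal distance H = f²/(N·c) + f = 45²/(4 × 0.03) + 45 = 2025/0.12 + 45 ≈ 16920.0 mm ≈ 16.92 m.
Far limit Df = s·(H − f)/(H − s) = 1300 × (16920.0 − 45) / (16920.0 − 1300) = 1300 × 16875.0 / 15620.0 ≈ 1404.4 mm ≈ 1.40 m.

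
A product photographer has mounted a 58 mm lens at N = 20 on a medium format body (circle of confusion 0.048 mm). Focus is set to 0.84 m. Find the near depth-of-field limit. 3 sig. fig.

Hyperfocal distance H = f²/(N·c) + f = 58²/(20 × 0.048) + 58 = 3364/0.96 + 58 ≈ 3562.2 mm ≈ 3.562 m.
Near limit Dn = s·(H − f)/(H + s − 2f) = 840 × (3562.2 − 58) / (3562.2 + 840 − 2 × 58) = 840 × 3504.2 / 4286.2 ≈ 686.74 mm ≈ 0.687 m.

0.687 m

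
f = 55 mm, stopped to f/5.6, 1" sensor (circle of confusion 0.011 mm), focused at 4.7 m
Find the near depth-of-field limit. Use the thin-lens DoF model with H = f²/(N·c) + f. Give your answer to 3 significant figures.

Hyperfocal distance H = f²/(N·c) + f = 55²/(5.6 × 0.011) + 55 = 3025/0.0616 + 55 ≈ 49162.1 mm ≈ 49.16 m.
Near limit Dn = s·(H − f)/(H + s − 2f) = 4700 × (49162.1 − 55) / (49162.1 + 4700 − 2 × 55) = 4700 × 49107.1 / 53752.1 ≈ 4293.8 mm ≈ 4.29 m.

4.29 m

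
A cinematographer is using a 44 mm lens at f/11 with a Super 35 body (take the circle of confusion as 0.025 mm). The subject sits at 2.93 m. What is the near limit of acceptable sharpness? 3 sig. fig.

Hyperfocal distance H = f²/(N·c) + f = 44²/(11 × 0.025) + 44 = 1936/0.275 + 44 ≈ 7084.0 mm ≈ 7.084 m.
Near limit Dn = s·(H − f)/(H + s − 2f) = 2930 × (7084.0 − 44) / (7084.0 + 2930 − 2 × 44) = 2930 × 7040.0 / 9926.0 ≈ 2078.1 mm ≈ 2.08 m.

2.08 m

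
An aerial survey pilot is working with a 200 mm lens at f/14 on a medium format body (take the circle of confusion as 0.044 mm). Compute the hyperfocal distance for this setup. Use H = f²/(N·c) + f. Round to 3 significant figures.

65.1 m

Hyperfocal distance H = f²/(N·c) + f = 200²/(14 × 0.044) + 200 = 40000/0.616 + 200 ≈ 65135.1 mm ≈ 65.1 m.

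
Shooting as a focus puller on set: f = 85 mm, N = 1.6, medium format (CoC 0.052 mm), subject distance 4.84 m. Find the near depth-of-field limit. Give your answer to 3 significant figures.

Hyperfocal distance H = f²/(N·c) + f = 85²/(1.6 × 0.052) + 85 = 7225/0.0832 + 85 ≈ 86923.9 mm ≈ 86.92 m.
Near limit Dn = s·(H − f)/(H + s − 2f) = 4840 × (86923.9 − 85) / (86923.9 + 4840 − 2 × 85) = 4840 × 86838.9 / 91593.9 ≈ 4588.7 mm ≈ 4.59 m.

4.59 m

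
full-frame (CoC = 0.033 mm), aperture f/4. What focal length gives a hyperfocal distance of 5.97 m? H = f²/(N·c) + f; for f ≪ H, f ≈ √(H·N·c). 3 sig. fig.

From H = f²/(N·c) + f, with f ≪ H: f ≈ √(H·N·c) = √(5970 × 4 × 0.033) = √788.04 ≈ 28.07 mm.
Exact: f² + N·c·f − N·c·H = 0 ⇒ f = (−N·c + √((N·c)² + 4·N·c·H))/2 = (−0.132 + √3152.2)/2 ≈ 28.006 mm ≈ 28.0 mm.

28.0 mm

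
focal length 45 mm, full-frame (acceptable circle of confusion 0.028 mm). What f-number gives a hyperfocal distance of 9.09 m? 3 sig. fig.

Rearrange H = f²/(N·c) + f for N: N = f² / ((H − f)·c).
N = 45² / ((9090 − 45) × 0.028) = 2025 / 253.3 ≈ 8.

f/8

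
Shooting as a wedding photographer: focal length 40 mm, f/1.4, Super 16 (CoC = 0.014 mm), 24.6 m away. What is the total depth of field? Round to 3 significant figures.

16.3 m

Hyperfocal distance H = f²/(N·c) + f = 40²/(1.4 × 0.014) + 40 = 1600/0.0196 + 40 ≈ 81672.7 mm ≈ 81.67 m.
Near limit Dn = s·(H − f)/(H + s − 2f) = 24600 × (81672.7 − 40) / (81672.7 + 24600 − 2 × 40) = 24600 × 81632.7 / 106192.7 ≈ 18911 mm.
Far limit Df = s·(H − f)/(H − s) = 24600 × (81672.7 − 40) / (81672.7 − 24600) = 24600 × 81632.7 / 57072.7 ≈ 35186 mm.
Depth of field = Df − Dn = 35186 − 18911 ≈ 16275 mm ≈ 16.3 m.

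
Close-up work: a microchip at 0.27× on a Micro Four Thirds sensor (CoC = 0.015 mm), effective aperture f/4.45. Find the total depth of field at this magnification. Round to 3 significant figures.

At magnification m, DoF ≈ 2·N_eff·c/m² = 2 × 4.45 × 0.015 / 0.27² = 0.1335 / 0.0729 ≈ 1.83 mm.

1.83 mm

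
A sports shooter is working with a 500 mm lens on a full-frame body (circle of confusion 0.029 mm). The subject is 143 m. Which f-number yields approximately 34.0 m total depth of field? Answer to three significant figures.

Write h = H − f = f²/(N·c). The thin-lens limits are Dn = s·h/(h + (s−f)) and Df = s·h/(h − (s−f)), so DoF = Df − Dn = 2·s·(s−f)·h / (h² − (s−f)²).
That is a quadratic in h: DoF·h² − 2·s·(s−f)·h − DoF·(s−f)² = 0 ⇒ h = (s−f)·(s + √(s² + DoF²)) / DoF = 142500 × (143000 + √(143000² + 34000²)) / 34000 = 142500 × (143000 + 146986) / 34000 ≈ 1215384 mm.
Then N = f²/(c·h) = 500² / (0.029 × 1215384) = 250000 / 35246 ≈ 7.09.

f/7.09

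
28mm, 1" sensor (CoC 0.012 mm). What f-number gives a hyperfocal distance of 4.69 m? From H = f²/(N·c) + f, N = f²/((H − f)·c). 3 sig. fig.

Rearrange H = f²/(N·c) + f for N: N = f² / ((H − f)·c).
N = 28² / ((4690 − 28) × 0.012) = 784 / 55.94 ≈ 14.

f/14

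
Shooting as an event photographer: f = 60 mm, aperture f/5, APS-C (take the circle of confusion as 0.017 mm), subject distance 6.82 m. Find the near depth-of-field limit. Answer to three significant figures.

Hyperfocal distance H = f²/(N·c) + f = 60²/(5 × 0.017) + 60 = 3600/0.085 + 60 ≈ 42412.9 mm ≈ 42.41 m.
Near limit Dn = s·(H − f)/(H + s − 2f) = 6820 × (42412.9 − 60) / (42412.9 + 6820 − 2 × 60) = 6820 × 42352.9 / 49112.9 ≈ 5881.3 mm ≈ 5.88 m.

5.88 m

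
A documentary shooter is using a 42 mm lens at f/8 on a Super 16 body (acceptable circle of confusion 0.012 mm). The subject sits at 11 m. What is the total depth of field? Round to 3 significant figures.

Hyperfocal distance H = f²/(N·c) + f = 42²/(8 × 0.012) + 42 = 1764/0.096 + 42 ≈ 18417.0 mm ≈ 18.42 m.
Near limit Dn = s·(H − f)/(H + s − 2f) = 11000 × (18417.0 − 42) / (18417.0 + 11000 − 2 × 42) = 11000 × 18375.0 / 29333.0 ≈ 6891 mm.
Far limit Df = s·(H − f)/(H − s) = 11000 × (18417.0 − 42) / (18417.0 − 11000) = 11000 × 18375.0 / 7417.0 ≈ 27252 mm.
Depth of field = Df − Dn = 27252 − 6891 ≈ 20361 mm ≈ 20.4 m.

20.4 m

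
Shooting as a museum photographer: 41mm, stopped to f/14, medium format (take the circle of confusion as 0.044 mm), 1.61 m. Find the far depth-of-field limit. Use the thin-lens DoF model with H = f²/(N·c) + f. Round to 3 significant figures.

3.79 m

Hyperfocal distance H = f²/(N·c) + f = 41²/(14 × 0.044) + 41 = 1681/0.616 + 41 ≈ 2769.9 mm ≈ 2.770 m.
Far limit Df = s·(H − f)/(H − s) = 1610 × (2769.9 − 41) / (2769.9 − 1610) = 1610 × 2728.9 / 1159.9 ≈ 3787.9 mm ≈ 3.79 m.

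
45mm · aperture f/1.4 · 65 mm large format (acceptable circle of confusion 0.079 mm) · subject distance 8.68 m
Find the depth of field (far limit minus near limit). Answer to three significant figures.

10.5 m

Hyperfocal distance H = f²/(N·c) + f = 45²/(1.4 × 0.079) + 45 = 2025/0.1106 + 45 ≈ 18354.2 mm ≈ 18.35 m.
Near limit Dn = s·(H − f)/(H + s − 2f) = 8680 × (18354.2 − 45) / (18354.2 + 8680 − 2 × 45) = 8680 × 18309.2 / 26944.2 ≈ 5898 mm.
Far limit Df = s·(H − f)/(H − s) = 8680 × (18354.2 − 45) / (18354.2 − 8680) = 8680 × 18309.2 / 9674.2 ≈ 16428 mm.
Depth of field = Df − Dn = 16428 − 5898 ≈ 10530 mm ≈ 10.5 m.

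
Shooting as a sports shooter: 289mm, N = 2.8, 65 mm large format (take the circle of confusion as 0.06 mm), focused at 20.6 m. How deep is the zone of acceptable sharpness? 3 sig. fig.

Hyperfocal distance H = f²/(N·c) + f = 289²/(2.8 × 0.06) + 289 = 83521/0.168 + 289 ≈ 497437.8 mm ≈ 497.4 m.
Near limit Dn = s·(H − f)/(H + s − 2f) = 20600 × (497437.8 − 289) / (497437.8 + 20600 − 2 × 289) = 20600 × 497148.8 / 517459.8 ≈ 19791.4 mm.
Far limit Df = s·(H − f)/(H − s) = 20600 × (497437.8 − 289) / (497437.8 − 20600) = 20600 × 497148.8 / 476837.8 ≈ 21477.5 mm.
Depth of field = Df − Dn = 21477.5 − 19791.4 ≈ 1686.1 mm ≈ 1.69 m.

1.69 m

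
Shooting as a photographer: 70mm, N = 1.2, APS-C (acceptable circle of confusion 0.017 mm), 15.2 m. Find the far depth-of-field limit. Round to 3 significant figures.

16.2 m

Hyperfocal distance H = f²/(N·c) + f = 70²/(1.2 × 0.017) + 70 = 4900/0.0204 + 70 ≈ 240266.1 mm ≈ 240.3 m.
Far limit Df = s·(H − f)/(H − s) = 15200 × (240266.1 − 70) / (240266.1 − 15200) = 15200 × 240196.1 / 225066.1 ≈ 16222 mm ≈ 16.2 m.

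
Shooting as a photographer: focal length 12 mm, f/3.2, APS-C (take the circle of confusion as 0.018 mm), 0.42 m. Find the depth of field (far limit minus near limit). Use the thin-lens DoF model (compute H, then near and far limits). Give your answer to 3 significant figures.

141 mm

Hyperfocal distance H = f²/(N·c) + f = 12²/(3.2 × 0.018) + 12 = 144/0.0576 + 12 ≈ 2512.0 mm ≈ 2.512 m.
Near limit Dn = s·(H − f)/(H + s − 2f) = 420 × (2512.0 − 12) / (2512.0 + 420 − 2 × 12) = 420 × 2500.0 / 2908.0 ≈ 361.07 mm.
Far limit Df = s·(H − f)/(H − s) = 420 × (2512.0 − 12) / (2512.0 − 420) = 420 × 2500.0 / 2092.0 ≈ 501.91 mm.
Depth of field = Df − Dn = 501.91 − 361.07 ≈ 140.84 mm.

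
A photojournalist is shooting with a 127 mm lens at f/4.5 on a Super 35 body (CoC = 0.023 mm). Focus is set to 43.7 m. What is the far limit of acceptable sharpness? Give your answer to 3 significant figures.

60.7 m

Hyperfocal distance H = f²/(N·c) + f = 127²/(4.5 × 0.023) + 127 = 16129/0.1035 + 127 ≈ 155962.7 mm ≈ 156.0 m.
Far limit Df = s·(H − f)/(H − s) = 43700 × (155962.7 − 127) / (155962.7 − 43700) = 43700 × 155835.7 / 112262.7 ≈ 60661 mm ≈ 60.7 m.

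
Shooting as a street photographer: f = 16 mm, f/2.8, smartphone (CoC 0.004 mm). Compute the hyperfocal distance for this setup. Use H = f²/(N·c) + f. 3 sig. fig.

22.9 m

Hyperfocal distance H = f²/(N·c) + f = 16²/(2.8 × 0.004) + 16 = 256/0.0112 + 16 ≈ 22873.1 mm ≈ 22.9 m.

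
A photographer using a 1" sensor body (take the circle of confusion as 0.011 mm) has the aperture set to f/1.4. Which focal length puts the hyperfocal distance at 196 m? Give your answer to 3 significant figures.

From H = f²/(N·c) + f, with f ≪ H: f ≈ √(H·N·c) = √(196000 × 1.4 × 0.011) = √3018.4 ≈ 54.94 mm.
The +f correction barely moves this — solving exactly, f² + N·c·f − N·c·H = 0 ⇒ f = (−N·c + √((N·c)² + 4·N·c·H))/2 = (−0.0154 + √12074)/2 ≈ 54.932 mm, so f ≈ 54.9 mm.

54.9 mm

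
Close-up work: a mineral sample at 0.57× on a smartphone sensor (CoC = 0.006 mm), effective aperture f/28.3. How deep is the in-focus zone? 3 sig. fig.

1.05 mm

At magnification m, DoF ≈ 2·N_eff·c/m² = 2 × 28.3 × 0.006 / 0.57² = 0.3396 / 0.3249 ≈ 1.05 mm.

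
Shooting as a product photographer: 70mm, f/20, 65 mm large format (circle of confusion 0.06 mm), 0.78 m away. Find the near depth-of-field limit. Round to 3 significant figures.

0.664 m

Hyperfocal distance H = f²/(N·c) + f = 70²/(20 × 0.06) + 70 = 4900/1.2 + 70 ≈ 4153.3 mm ≈ 4.153 m.
Near limit Dn = s·(H − f)/(H + s − 2f) = 780 × (4153.3 − 70) / (4153.3 + 780 − 2 × 70) = 780 × 4083.3 / 4793.3 ≈ 664.46 mm ≈ 0.664 m.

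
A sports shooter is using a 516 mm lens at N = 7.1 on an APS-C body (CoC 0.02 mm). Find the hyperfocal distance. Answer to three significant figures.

1880 m

Hyperfocal distance H = f²/(N·c) + f = 516²/(7.1 × 0.02) + 516 = 266256/0.142 + 516 ≈ 1875558.3 mm ≈ 1880 m.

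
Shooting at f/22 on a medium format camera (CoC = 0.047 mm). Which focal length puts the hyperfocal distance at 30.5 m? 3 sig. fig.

From H = f²/(N·c) + f, with f ≪ H: f ≈ √(H·N·c) = √(30500 × 22 × 0.047) = √31537 ≈ 177.6 mm.
Exact: f² + N·c·f − N·c·H = 0 ⇒ f = (−N·c + √((N·c)² + 4·N·c·H))/2 = (−1.034 + √126149)/2 ≈ 177.07 mm ≈ 177 mm.

177 mm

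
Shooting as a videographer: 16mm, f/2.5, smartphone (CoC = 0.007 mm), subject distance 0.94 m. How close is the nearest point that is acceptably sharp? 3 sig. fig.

0.884 m

Hyperfocal distance H = f²/(N·c) + f = 16²/(2.5 × 0.007) + 16 = 256/0.0175 + 16 ≈ 14644.6 mm ≈ 14.64 m.
Near limit Dn = s·(H − f)/(H + s − 2f) = 940 × (14644.6 − 16) / (14644.6 + 940 − 2 × 16) = 940 × 14628.6 / 15552.6 ≈ 884.15 mm ≈ 0.884 m.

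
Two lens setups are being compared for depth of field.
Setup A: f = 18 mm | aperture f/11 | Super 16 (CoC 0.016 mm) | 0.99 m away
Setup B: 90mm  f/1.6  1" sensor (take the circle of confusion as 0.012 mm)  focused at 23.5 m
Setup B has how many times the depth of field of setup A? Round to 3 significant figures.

1.80

Setup A: H = 18²/(11×0.016) + 18 ≈ 1858.9 mm; DoF = Df − Dn = 2097.5 − 647.9 ≈ 1449.6 mm.
Setup B: H = 90²/(1.6×0.012) + 90 ≈ 421965.0 mm; DoF = Df − Dn = 24880.6 − 22264.5 ≈ 2616.1 mm.
Ratio = 2616.1 / 1449.6 ≈ 1.80.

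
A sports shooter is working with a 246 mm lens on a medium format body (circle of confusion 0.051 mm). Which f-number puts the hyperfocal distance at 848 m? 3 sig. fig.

Rearrange H = f²/(N·c) + f for N: N = f² / ((H − f)·c).
N = 246² / ((848000 − 246) × 0.051) = 60516 / 43235 ≈ 1.40.

f/1.40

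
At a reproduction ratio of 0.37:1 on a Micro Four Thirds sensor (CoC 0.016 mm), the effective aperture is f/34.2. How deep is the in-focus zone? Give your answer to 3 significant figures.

7.99 mm

At magnification m, DoF ≈ 2·N_eff·c/m² = 2 × 34.2 × 0.016 / 0.37² = 1.094 / 0.1369 ≈ 7.99 mm.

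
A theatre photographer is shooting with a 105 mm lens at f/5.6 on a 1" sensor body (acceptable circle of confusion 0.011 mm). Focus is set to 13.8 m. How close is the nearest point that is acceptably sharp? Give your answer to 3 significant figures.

12.8 m

Hyperfocal distance H = f²/(N·c) + f = 105²/(5.6 × 0.011) + 105 = 11025/0.0616 + 105 ≈ 179082.3 mm ≈ 179.1 m.
Near limit Dn = s·(H − f)/(H + s − 2f) = 13800 × (179082.3 − 105) / (179082.3 + 13800 − 2 × 105) = 13800 × 178977.3 / 192672.3 ≈ 12819 mm ≈ 12.8 m.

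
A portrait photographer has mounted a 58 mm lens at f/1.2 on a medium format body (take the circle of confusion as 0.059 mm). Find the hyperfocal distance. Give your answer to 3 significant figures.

Hyperfocal distance H = f²/(N·c) + f = 58²/(1.2 × 0.059) + 58 = 3364/0.0708 + 58 ≈ 47572.1 mm ≈ 47.6 m.

47.6 m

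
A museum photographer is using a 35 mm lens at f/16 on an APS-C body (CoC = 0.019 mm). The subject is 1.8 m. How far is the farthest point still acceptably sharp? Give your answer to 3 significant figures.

3.20 m

Hyperfocal distance H = f²/(N·c) + f = 35²/(16 × 0.019) + 35 = 1225/0.304 + 35 ≈ 4064.6 mm ≈ 4.065 m.
Far limit Df = s·(H − f)/(H − s) = 1800 × (4064.6 − 35) / (4064.6 − 1800) = 1800 × 4029.6 / 2264.6 ≈ 3202.9 mm ≈ 3.20 m.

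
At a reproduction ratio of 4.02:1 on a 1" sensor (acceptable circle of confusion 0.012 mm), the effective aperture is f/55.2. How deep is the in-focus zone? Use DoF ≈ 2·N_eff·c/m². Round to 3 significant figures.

0.0820 mm

At magnification m, DoF ≈ 2·N_eff·c/m² = 2 × 55.2 × 0.012 / 4.02² = 1.325 / 16.16 ≈ 0.082 mm.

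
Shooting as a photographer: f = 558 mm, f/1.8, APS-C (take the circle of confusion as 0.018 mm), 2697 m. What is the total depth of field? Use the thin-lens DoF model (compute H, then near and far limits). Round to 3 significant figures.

Hyperfocal distance H = f²/(N·c) + f = 558²/(1.8 × 0.018) + 558 = 311364/0.0324 + 558 ≈ 9610558.0 mm ≈ 9611 m.
Near limit Dn = s·(H − f)/(H + s − 2f) = 2697000 × (9610558.0 − 558) / (9610558.0 + 2697000 − 2 × 558) = 2697000 × 9610000.0 / 12306442.0 ≈ 2106065 mm.
Far limit Df = s·(H − f)/(H − s) = 2697000 × (9610558.0 − 558) / (9610558.0 − 2697000) = 2697000 × 9610000.0 / 6913558.0 ≈ 3748890 mm.
Depth of field = Df − Dn = 3748890 − 2106065 ≈ 1642825 mm ≈ 1640 m.

1640 m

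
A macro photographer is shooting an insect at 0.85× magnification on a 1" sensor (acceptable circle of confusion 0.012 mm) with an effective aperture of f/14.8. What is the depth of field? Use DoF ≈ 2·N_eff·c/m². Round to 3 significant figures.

0.492 mm

At magnification m, DoF ≈ 2·N_eff·c/m² = 2 × 14.8 × 0.012 / 0.85² = 0.3552 / 0.7225 ≈ 0.492 mm.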